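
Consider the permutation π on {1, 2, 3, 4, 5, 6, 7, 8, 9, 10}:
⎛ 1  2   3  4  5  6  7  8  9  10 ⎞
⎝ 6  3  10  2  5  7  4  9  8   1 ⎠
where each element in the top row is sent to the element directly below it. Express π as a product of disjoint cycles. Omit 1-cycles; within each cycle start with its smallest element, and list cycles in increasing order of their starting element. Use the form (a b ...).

Start at 1 and follow images: 1 → 6 → 7 → 4 → 2 → 3 → 10 → 1, giving the cycle (1 6 7 4 2 3 10).
Continuing from each remaining unvisited element yields (1 6 7 4 2 3 10)(8 9).

(1 6 7 4 2 3 10)(8 9)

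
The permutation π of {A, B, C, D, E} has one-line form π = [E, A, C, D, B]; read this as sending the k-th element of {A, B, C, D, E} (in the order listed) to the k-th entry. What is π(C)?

C is element number 3 of the domain, and entry number 3 of the one-line form is C, so π(C) = C.

C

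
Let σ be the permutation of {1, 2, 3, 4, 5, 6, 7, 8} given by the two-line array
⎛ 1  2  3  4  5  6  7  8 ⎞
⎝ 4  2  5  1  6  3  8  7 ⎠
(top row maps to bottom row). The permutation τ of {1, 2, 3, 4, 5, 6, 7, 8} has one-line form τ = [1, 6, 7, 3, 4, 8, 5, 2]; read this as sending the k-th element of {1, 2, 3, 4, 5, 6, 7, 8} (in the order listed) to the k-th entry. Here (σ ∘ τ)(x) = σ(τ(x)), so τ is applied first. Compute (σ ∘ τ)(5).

1

τ(5) = 4, then σ(4) = 1; composing gives (σ ∘ τ)(5) = 1.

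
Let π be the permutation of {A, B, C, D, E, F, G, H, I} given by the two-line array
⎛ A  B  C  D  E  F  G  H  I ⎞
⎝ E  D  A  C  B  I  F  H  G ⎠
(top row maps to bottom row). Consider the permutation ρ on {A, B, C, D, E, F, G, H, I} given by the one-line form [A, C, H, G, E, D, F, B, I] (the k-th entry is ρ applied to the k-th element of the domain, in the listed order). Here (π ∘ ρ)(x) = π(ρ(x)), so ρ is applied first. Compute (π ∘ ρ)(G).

First apply ρ: ρ(G) = F, then π(F) = I. Thus (π ∘ ρ)(G) = I.

I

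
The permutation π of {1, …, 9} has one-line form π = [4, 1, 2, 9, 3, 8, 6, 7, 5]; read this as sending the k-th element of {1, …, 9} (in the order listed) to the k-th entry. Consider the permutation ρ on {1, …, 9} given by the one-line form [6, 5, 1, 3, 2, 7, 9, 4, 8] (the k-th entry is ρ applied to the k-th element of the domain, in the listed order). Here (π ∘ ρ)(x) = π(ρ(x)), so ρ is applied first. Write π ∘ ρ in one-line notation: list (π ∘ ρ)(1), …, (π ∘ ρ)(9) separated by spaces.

8 3 4 2 1 6 5 9 7

Chase each element through ρ then π: 1 → 6 → 8; 2 → 5 → 3; 3 → 1 → 4; 4 → 3 → 2; 5 → 2 → 1; 6 → 7 → 6; 7 → 9 → 5; 8 → 4 → 9; 9 → 8 → 7.
Collecting the images, π ∘ ρ = [8 3 4 2 1 6 5 9 7].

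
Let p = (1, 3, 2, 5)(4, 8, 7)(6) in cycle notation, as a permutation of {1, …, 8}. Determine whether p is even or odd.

odd

The cycle lengths are 4, 3, 1.
A cycle of length ℓ contributes ℓ−1 transpositions, so p is a product of 3 + 2 = 5 transpositions — odd.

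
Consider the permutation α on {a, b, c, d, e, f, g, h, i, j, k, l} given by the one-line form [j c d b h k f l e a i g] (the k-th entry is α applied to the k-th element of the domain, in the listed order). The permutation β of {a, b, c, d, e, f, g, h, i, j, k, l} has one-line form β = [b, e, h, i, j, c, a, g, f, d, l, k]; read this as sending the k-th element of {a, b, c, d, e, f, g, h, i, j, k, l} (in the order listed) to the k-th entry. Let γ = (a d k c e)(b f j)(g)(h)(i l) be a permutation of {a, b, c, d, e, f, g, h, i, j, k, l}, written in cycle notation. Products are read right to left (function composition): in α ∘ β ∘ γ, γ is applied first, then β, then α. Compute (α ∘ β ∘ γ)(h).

f

(α ∘ β ∘ γ)(h) = α(β(γ(h))). γ(h) = h, then β(h) = g, then α(g) = f, so the result is f.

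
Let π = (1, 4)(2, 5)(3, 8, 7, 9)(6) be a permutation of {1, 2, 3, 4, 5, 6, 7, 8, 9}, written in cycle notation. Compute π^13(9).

3

9 lies in the 4-cycle (3, 8, 7, 9).
Powers repeat with period 4 on this cycle, and 13 mod 4 = 1, so π^13(9) = π^1(9).
Stepping 1 place around the cycle: 9 → 3.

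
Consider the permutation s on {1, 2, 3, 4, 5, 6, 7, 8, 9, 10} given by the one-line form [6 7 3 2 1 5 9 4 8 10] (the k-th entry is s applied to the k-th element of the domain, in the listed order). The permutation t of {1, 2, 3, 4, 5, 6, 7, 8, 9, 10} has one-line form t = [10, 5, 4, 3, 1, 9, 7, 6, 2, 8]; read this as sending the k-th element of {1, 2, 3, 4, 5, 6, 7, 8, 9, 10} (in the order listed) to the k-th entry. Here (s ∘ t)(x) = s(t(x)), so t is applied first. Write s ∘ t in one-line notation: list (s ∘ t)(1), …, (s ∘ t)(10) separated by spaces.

(s ∘ t)(x) = s(t(x)). Computing each image: s(t(1)) = s(10) = 10, s(t(2)) = s(5) = 1, s(t(3)) = s(4) = 2, s(t(4)) = s(3) = 3, s(t(5)) = s(1) = 6, s(t(6)) = s(9) = 8, s(t(7)) = s(7) = 9, s(t(8)) = s(6) = 5, s(t(9)) = s(2) = 7, s(t(10)) = s(8) = 4.
Hence s ∘ t = [10 1 2 3 6 8 9 5 7 4].

10 1 2 3 6 8 9 5 7 4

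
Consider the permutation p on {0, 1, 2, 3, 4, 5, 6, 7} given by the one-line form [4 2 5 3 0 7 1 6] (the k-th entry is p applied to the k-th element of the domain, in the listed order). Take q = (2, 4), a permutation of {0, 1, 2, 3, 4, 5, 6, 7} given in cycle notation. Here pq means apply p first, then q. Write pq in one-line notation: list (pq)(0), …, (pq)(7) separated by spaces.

2 4 5 3 0 7 1 6

For each element, apply p then q: 0 → 4 → 2; 1 → 2 → 4; 2 → 5 → 5; 3 → 3 → 3; 4 → 0 → 0; 5 → 7 → 7; 6 → 1 → 1; 7 → 6 → 6.
So pq in one-line form is 2 4 5 3 0 7 1 6.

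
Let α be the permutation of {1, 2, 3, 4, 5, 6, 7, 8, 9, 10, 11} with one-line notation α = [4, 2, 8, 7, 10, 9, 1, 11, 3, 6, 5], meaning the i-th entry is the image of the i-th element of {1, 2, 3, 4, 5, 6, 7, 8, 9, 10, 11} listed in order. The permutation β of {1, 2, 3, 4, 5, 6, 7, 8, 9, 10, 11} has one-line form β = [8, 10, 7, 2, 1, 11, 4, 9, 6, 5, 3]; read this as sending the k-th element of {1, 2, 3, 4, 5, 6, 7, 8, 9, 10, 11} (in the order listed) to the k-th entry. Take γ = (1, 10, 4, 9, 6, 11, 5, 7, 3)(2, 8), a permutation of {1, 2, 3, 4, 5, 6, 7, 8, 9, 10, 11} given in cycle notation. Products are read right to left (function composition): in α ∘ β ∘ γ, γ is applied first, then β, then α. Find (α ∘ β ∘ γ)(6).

8

(α ∘ β ∘ γ)(6) = α(β(γ(6))). γ(6) = 11, then β(11) = 3, then α(3) = 8, so the result is 8.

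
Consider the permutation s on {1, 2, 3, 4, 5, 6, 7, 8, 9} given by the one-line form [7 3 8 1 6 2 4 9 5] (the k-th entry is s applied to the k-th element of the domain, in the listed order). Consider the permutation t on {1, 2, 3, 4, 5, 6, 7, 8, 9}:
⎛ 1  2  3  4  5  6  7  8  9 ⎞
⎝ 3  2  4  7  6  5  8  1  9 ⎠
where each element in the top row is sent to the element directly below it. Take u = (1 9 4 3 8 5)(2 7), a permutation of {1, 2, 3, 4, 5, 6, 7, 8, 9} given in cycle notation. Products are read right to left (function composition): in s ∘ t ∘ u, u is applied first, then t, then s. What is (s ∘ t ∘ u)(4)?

1

Apply the permutations in order: u(4) = 3, then t(3) = 4, then s(4) = 1. So (s ∘ t ∘ u)(4) = 1.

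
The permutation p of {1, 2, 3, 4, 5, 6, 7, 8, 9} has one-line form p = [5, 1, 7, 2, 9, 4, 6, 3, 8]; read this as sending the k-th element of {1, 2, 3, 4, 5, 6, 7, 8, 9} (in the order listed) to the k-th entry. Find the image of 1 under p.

5

1 is element number 1 of the domain, and entry number 1 of the one-line form is 5, so p(1) = 5.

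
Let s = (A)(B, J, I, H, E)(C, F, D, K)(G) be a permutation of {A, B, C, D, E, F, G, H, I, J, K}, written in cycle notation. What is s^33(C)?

F

C lies in the 4-cycle (C, F, D, K).
Since the cycle has length 4, s^33 acts on it the same as s^1 (33 mod 4 = 1).
Stepping 1 place around the cycle: C → F.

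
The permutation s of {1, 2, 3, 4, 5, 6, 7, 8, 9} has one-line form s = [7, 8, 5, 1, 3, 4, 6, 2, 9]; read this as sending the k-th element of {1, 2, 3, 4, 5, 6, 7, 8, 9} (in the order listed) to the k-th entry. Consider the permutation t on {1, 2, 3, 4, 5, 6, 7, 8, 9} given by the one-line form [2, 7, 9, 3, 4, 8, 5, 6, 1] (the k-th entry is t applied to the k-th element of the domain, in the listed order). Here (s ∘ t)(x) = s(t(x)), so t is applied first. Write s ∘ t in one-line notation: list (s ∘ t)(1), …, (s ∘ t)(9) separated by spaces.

8 6 9 5 1 2 3 4 7

(s ∘ t)(x) = s(t(x)). Computing each image: s(t(1)) = s(2) = 8, s(t(2)) = s(7) = 6, s(t(3)) = s(9) = 9, s(t(4)) = s(3) = 5, s(t(5)) = s(4) = 1, s(t(6)) = s(8) = 2, s(t(7)) = s(5) = 3, s(t(8)) = s(6) = 4, s(t(9)) = s(1) = 7.
Hence s ∘ t = [8 6 9 5 1 2 3 4 7].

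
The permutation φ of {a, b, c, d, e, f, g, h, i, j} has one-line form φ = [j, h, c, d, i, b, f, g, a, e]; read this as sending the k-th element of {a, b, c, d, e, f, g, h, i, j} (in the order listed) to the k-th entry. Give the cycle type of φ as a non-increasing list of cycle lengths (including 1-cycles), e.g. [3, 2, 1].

[4, 4, 1, 1]

The disjoint cycles are (a j e i)(b h g f)(c)(d), with lengths 4, 4, 1, 1 in non-increasing order.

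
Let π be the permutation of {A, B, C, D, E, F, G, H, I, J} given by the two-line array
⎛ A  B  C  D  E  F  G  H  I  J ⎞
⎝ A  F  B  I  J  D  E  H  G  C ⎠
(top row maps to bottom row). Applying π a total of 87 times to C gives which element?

Tracing C → B → … returns to C after 8 steps, so C lies in an 8-cycle (B, F, D, I, G, E, J, C).
On an 8-cycle, π^8 is the identity, so π^87 = π^7 there (87 ≡ 7 mod 8).
Advancing 7 steps from C: C → B → F → D → I → G → E → J.

J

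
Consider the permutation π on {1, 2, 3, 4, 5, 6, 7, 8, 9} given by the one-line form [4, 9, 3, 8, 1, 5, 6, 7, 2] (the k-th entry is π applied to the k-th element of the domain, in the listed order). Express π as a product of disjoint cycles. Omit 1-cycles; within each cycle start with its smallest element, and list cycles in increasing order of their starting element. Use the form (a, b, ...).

(1, 4, 8, 7, 6, 5)(2, 9)

Start at 1 and follow images: 1 → 4 → 8 → 7 → 6 → 5 → 1, giving the cycle (1, 4, 8, 7, 6, 5).
Continuing from each remaining unvisited element yields (1, 4, 8, 7, 6, 5)(2, 9).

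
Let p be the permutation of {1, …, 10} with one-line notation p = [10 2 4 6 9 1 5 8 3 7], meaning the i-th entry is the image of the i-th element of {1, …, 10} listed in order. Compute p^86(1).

Tracing 1 → 10 → … returns to 1 after 8 steps, so 1 lies in an 8-cycle (1 10 7 5 9 3 4 6).
On an 8-cycle, p^8 is the identity, so p^86 = p^6 there (86 ≡ 6 mod 8).
Stepping 6 places around the cycle: 1 → 10 → 7 → 5 → 9 → 3 → 4.

4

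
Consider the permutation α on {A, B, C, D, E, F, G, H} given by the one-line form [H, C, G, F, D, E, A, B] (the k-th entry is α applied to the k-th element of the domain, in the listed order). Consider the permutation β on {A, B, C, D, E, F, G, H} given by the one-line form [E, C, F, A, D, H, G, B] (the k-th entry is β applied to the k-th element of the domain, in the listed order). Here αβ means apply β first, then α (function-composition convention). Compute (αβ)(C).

E

First apply β: β(C) = F, then α(F) = E. Thus (αβ)(C) = E.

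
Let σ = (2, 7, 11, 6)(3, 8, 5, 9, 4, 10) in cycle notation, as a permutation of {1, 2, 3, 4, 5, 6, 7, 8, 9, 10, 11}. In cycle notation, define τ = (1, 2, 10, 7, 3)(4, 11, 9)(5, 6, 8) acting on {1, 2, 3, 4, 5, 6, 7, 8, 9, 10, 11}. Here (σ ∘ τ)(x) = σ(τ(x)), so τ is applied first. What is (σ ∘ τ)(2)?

(σ ∘ τ)(2) = σ(τ(2)). τ(2) = 10, then σ(10) = 3. So (σ ∘ τ)(2) = 3.

3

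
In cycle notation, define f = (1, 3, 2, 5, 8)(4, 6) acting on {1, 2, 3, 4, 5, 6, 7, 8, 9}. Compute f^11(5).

8

5 lies in the 5-cycle (1, 3, 2, 5, 8).
Since the cycle has length 5, f^11 acts on it the same as f^1 (11 mod 5 = 1).
Advancing 1 step from 5: 5 → 8.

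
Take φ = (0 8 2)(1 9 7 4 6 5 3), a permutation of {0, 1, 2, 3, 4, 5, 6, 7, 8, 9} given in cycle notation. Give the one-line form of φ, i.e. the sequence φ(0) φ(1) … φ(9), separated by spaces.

Reading each image from the cycles: 0↦8, 1↦9, 2↦0, 3↦1, 4↦6, 5↦3, 6↦5, 7↦4, 8↦2, 9↦7.
Listing these in domain order gives 8 9 0 1 6 3 5 4 2 7.

8 9 0 1 6 3 5 4 2 7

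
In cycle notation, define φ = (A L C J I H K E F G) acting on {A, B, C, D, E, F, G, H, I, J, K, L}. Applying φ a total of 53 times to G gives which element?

G lies in the 10-cycle (A L C J I H K E F G).
Powers repeat with period 10 on this cycle, and 53 mod 10 = 3, so φ^53(G) = φ^3(G).
Advancing 3 steps from G: G → A → L → C.

C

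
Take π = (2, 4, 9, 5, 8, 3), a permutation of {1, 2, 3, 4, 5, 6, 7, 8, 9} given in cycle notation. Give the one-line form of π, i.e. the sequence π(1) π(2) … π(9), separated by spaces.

1 4 2 9 8 6 7 3 5

Reading each image from the cycles: 1↦1, 2↦4, 3↦2, 4↦9, 5↦8, 6↦6, 7↦7, 8↦3, 9↦5.
So the one-line form is 1 4 2 9 8 6 7 3 5.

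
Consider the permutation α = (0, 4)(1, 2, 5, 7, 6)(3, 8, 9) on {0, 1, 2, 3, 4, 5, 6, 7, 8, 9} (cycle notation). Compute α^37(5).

6

5 lies in the 5-cycle (1, 2, 5, 7, 6).
Since the cycle has length 5, α^37 acts on it the same as α^2 (37 mod 5 = 2).
Advancing 2 steps from 5: 5 → 7 → 6.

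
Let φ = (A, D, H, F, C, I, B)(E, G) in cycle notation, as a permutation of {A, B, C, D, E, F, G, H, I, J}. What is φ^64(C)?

C lies in the 7-cycle (A, D, H, F, C, I, B).
Since the cycle has length 7, φ^64 acts on it the same as φ^1 (64 mod 7 = 1).
Stepping 1 place around the cycle: C → I.

I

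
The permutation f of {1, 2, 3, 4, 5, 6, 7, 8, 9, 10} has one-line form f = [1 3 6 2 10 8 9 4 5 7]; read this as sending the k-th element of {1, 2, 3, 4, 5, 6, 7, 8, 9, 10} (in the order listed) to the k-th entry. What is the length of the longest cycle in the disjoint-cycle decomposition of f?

Decomposing into disjoint cycles gives (2 3 6 8 4)(5 10 7 9); the longest has length 5.

5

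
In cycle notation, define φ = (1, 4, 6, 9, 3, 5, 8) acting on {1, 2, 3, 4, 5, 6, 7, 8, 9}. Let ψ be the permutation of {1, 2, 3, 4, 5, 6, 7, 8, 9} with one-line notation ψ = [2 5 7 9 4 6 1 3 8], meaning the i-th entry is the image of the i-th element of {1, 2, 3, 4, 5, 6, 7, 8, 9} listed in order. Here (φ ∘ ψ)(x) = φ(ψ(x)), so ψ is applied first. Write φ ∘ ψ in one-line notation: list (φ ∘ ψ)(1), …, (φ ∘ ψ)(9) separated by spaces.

2 8 7 3 6 9 4 5 1

(φ ∘ ψ)(x) = φ(ψ(x)). Computing each image: φ(ψ(1)) = φ(2) = 2, φ(ψ(2)) = φ(5) = 8, φ(ψ(3)) = φ(7) = 7, φ(ψ(4)) = φ(9) = 3, φ(ψ(5)) = φ(4) = 6, φ(ψ(6)) = φ(6) = 9, φ(ψ(7)) = φ(1) = 4, φ(ψ(8)) = φ(3) = 5, φ(ψ(9)) = φ(8) = 1.
Hence φ ∘ ψ = [2 8 7 3 6 9 4 5 1].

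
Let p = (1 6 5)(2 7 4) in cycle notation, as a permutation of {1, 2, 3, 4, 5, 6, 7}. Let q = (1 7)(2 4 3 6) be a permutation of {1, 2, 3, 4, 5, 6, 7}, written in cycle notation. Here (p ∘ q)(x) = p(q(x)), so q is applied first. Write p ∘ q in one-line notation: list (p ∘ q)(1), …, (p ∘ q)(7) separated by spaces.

4 2 5 3 1 7 6

Chase each element through q then p: 1 → 7 → 4; 2 → 4 → 2; 3 → 6 → 5; 4 → 3 → 3; 5 → 5 → 1; 6 → 2 → 7; 7 → 1 → 6.
Collecting the images, p ∘ q = [4 2 5 3 1 7 6].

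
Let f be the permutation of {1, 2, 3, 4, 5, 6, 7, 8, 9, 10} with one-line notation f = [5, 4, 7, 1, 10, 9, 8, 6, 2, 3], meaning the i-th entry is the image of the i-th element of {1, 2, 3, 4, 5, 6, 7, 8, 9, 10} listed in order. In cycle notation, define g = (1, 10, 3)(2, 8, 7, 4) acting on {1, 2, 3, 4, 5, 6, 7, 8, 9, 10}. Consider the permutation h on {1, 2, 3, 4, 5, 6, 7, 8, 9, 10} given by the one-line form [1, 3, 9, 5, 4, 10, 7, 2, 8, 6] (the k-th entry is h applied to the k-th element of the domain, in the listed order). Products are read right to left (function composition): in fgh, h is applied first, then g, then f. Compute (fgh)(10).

9

Chase 10: h(10) = 6; g(6) = 6; f(6) = 9. Hence (fgh)(10) = 9.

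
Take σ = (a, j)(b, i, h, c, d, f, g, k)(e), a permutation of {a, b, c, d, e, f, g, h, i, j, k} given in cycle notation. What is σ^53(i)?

g

i lies in the 8-cycle (b, i, h, c, d, f, g, k).
On an 8-cycle, σ^8 is the identity, so σ^53 = σ^5 there (53 ≡ 5 mod 8).
Advancing 5 steps from i: i → h → c → d → f → g.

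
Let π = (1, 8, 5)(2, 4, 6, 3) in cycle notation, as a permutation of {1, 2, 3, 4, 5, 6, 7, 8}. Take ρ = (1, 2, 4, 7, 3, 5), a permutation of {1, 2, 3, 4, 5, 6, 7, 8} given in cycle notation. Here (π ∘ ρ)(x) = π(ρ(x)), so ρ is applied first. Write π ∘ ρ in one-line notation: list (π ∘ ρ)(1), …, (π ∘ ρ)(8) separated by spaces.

4 6 1 7 8 3 2 5

(π ∘ ρ)(x) = π(ρ(x)). Computing each image: π(ρ(1)) = π(2) = 4, π(ρ(2)) = π(4) = 6, π(ρ(3)) = π(5) = 1, π(ρ(4)) = π(7) = 7, π(ρ(5)) = π(1) = 8, π(ρ(6)) = π(6) = 3, π(ρ(7)) = π(3) = 2, π(ρ(8)) = π(8) = 5.
Hence π ∘ ρ = [4 6 1 7 8 3 2 5].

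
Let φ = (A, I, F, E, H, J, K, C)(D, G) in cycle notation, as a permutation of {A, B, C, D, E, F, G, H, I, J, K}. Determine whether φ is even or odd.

even

The cycle lengths are 8, 2, 1.
A cycle is odd iff its length is even; φ has 2 even-length cycles, so sgn(φ) = (−1)^2 and φ is even.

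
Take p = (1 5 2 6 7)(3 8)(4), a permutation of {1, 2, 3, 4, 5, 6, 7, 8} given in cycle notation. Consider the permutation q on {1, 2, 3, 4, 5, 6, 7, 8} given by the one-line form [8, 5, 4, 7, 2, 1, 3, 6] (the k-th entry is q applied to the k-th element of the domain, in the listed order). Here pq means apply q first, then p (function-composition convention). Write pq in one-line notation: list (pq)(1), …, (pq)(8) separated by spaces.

3 2 4 1 6 5 8 7

Chase each element through q then p: 1 → 8 → 3; 2 → 5 → 2; 3 → 4 → 4; 4 → 7 → 1; 5 → 2 → 6; 6 → 1 → 5; 7 → 3 → 8; 8 → 6 → 7.
So pq in one-line form is 3 2 4 1 6 5 8 7.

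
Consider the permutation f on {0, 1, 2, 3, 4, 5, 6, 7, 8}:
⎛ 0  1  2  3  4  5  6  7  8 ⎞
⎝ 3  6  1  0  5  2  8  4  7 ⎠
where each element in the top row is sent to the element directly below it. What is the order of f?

14

The disjoint-cycle form of f has cycle lengths 7, 2.
The order is lcm(7, 2) = 14.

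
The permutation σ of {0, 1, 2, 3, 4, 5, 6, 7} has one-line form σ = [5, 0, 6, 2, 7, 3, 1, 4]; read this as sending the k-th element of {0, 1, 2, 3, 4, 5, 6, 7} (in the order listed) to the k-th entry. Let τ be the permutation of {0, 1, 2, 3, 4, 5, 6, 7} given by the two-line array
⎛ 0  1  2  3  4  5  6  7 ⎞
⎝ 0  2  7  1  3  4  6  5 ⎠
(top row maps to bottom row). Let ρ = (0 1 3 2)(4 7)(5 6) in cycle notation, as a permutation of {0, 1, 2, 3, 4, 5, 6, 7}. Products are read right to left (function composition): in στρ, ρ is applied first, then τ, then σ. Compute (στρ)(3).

4

(στρ)(3) = σ(τ(ρ(3))). ρ(3) = 2, then τ(2) = 7, then σ(7) = 4, so the result is 4.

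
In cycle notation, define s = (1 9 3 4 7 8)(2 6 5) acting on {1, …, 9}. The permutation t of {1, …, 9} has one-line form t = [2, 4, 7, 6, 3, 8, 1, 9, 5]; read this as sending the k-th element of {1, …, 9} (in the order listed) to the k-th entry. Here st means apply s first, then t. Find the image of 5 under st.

4

(st)(5) = t(s(5)). s(5) = 2, then t(2) = 4. So (st)(5) = 4.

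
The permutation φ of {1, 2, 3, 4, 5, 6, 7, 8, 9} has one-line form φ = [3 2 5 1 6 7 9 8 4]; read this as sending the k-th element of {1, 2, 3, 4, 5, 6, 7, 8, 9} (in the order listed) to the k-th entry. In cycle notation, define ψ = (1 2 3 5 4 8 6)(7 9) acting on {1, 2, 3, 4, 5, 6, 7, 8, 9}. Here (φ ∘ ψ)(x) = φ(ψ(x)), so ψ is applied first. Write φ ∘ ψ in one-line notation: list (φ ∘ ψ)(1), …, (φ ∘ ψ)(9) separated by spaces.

2 5 6 8 1 3 4 7 9

For each element, apply ψ then φ: 1 → 2 → 2; 2 → 3 → 5; 3 → 5 → 6; 4 → 8 → 8; 5 → 4 → 1; 6 → 1 → 3; 7 → 9 → 4; 8 → 6 → 7; 9 → 7 → 9.
Collecting the images, φ ∘ ψ = [2 5 6 8 1 3 4 7 9].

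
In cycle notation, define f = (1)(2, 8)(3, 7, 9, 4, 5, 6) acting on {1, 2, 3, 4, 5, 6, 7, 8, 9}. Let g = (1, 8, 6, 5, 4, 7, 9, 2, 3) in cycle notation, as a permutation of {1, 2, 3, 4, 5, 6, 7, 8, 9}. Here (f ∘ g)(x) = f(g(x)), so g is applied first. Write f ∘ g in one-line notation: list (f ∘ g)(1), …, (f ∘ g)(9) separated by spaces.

For each element, apply g then f: 1 → 8 → 2; 2 → 3 → 7; 3 → 1 → 1; 4 → 7 → 9; 5 → 4 → 5; 6 → 5 → 6; 7 → 9 → 4; 8 → 6 → 3; 9 → 2 → 8.
Collecting the images, f ∘ g = [2 7 1 9 5 6 4 3 8].

2 7 1 9 5 6 4 3 8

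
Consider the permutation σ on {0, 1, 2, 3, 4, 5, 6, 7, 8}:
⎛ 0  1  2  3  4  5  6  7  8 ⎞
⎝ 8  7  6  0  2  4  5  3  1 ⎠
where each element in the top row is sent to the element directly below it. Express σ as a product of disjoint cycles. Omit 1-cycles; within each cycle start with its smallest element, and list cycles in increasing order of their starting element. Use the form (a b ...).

(0 8 1 7 3)(2 6 5 4)

From 0: 0 → 8 → 1 → 7 → 3 → 0, closing the cycle (0 8 1 7 3).
Continuing from each remaining unvisited element yields (0 8 1 7 3)(2 6 5 4).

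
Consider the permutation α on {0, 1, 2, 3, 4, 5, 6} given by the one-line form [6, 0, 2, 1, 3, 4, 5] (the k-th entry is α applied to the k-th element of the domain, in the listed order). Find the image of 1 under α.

1 is element number 2 of the domain, and entry number 2 of the one-line form is 0, so α(1) = 0.

0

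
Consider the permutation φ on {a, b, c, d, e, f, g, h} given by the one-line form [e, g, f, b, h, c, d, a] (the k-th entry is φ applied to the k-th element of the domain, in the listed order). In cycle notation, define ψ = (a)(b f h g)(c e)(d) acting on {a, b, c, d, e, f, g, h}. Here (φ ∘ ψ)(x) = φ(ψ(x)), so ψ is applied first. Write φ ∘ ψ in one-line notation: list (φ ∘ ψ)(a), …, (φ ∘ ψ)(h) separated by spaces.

e c h b f a g d

(φ ∘ ψ)(x) = φ(ψ(x)). Computing each image: φ(ψ(a)) = φ(a) = e, φ(ψ(b)) = φ(f) = c, φ(ψ(c)) = φ(e) = h, φ(ψ(d)) = φ(d) = b, φ(ψ(e)) = φ(c) = f, φ(ψ(f)) = φ(h) = a, φ(ψ(g)) = φ(b) = g, φ(ψ(h)) = φ(g) = d.
Hence φ ∘ ψ = [e c h b f a g d].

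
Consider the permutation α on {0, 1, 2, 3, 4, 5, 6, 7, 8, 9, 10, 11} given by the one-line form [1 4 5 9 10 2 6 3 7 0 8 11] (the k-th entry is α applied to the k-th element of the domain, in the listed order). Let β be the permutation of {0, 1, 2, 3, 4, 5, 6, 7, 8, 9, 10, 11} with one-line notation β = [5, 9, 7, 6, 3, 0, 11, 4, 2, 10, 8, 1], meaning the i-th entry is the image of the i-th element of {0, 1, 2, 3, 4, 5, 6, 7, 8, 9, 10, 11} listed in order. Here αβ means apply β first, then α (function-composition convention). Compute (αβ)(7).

10

(αβ)(7) = α(β(7)). β(7) = 4, then α(4) = 10. So (αβ)(7) = 10.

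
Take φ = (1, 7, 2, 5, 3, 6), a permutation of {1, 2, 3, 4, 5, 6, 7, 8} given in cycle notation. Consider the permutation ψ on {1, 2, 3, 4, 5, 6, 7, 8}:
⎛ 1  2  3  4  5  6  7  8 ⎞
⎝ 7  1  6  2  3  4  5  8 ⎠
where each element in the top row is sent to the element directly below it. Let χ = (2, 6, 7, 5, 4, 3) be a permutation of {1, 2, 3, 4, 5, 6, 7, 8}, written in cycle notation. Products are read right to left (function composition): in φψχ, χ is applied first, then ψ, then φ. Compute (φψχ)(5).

5

Apply the permutations in order: χ(5) = 4, then ψ(4) = 2, then φ(2) = 5. So (φψχ)(5) = 5.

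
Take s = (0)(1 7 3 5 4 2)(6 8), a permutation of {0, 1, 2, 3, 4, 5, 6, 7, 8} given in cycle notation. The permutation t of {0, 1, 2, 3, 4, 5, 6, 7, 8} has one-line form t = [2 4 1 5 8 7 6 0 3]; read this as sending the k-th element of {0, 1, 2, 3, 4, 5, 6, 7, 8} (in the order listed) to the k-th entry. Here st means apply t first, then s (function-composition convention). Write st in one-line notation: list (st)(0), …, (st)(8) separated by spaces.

(st)(x) = s(t(x)). Computing each image: s(t(0)) = s(2) = 1, s(t(1)) = s(4) = 2, s(t(2)) = s(1) = 7, s(t(3)) = s(5) = 4, s(t(4)) = s(8) = 6, s(t(5)) = s(7) = 3, s(t(6)) = s(6) = 8, s(t(7)) = s(0) = 0, s(t(8)) = s(3) = 5.
Hence st = [1 2 7 4 6 3 8 0 5].

1 2 7 4 6 3 8 0 5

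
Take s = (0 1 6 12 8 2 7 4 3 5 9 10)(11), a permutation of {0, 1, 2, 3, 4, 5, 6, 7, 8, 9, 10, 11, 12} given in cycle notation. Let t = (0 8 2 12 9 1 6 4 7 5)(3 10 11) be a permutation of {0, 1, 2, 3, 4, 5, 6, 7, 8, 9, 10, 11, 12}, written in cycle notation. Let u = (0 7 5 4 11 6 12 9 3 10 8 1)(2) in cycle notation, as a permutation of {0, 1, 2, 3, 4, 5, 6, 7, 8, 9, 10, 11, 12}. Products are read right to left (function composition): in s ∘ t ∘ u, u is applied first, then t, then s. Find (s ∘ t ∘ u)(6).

(s ∘ t ∘ u)(6) = s(t(u(6))). u(6) = 12, then t(12) = 9, then s(9) = 10, so the result is 10.

10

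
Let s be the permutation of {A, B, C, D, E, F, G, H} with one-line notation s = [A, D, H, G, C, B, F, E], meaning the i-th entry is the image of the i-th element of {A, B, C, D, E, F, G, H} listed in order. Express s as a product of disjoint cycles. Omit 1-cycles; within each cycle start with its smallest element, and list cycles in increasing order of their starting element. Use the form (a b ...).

Start at B and follow images: B → D → G → F → B, giving the cycle (B D G F).
Continuing from each remaining unvisited element yields (B D G F)(C H E).

(B D G F)(C H E)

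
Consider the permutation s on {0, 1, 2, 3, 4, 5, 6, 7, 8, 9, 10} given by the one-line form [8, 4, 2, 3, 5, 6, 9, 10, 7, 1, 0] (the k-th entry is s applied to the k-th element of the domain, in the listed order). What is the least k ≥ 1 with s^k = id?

20

Decomposing into disjoint cycles gives cycle lengths 5, 4, 1, 1.
The order of s is the least common multiple of its cycle lengths: lcm(5, 4) = 20.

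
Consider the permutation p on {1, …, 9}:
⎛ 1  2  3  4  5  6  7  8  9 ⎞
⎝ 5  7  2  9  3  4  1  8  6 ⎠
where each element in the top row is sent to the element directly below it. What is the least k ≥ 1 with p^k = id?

15

The disjoint-cycle form of p has cycle lengths 5, 3, 1.
Since disjoint cycles commute, ord(p) = lcm(5, 3) = 15.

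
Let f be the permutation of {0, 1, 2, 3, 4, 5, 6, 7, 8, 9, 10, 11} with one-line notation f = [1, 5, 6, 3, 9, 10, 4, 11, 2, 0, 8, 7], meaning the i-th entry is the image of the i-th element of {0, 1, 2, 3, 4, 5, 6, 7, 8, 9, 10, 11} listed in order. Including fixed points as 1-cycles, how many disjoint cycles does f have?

3

The cycle decomposition is (0, 1, 5, 10, 8, 2, 6, 4, 9)(3)(7, 11), which has 3 cycles (counting 1-cycles).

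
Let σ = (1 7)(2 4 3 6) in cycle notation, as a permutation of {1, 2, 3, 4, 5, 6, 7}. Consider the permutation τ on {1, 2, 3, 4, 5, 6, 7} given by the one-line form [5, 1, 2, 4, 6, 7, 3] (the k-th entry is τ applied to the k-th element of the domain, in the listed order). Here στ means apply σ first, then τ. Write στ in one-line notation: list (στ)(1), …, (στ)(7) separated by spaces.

(στ)(x) = τ(σ(x)). Computing each image: τ(σ(1)) = τ(7) = 3, τ(σ(2)) = τ(4) = 4, τ(σ(3)) = τ(6) = 7, τ(σ(4)) = τ(3) = 2, τ(σ(5)) = τ(5) = 6, τ(σ(6)) = τ(2) = 1, τ(σ(7)) = τ(1) = 5.
Hence στ = [3 4 7 2 6 1 5].

3 4 7 2 6 1 5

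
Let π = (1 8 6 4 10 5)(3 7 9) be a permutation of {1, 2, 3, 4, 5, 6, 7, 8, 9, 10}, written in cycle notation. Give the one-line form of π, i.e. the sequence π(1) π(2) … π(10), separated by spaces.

Reading each image from the cycles: 1→8, 2→2, 3→7, 4→10, 5→1, 6→4, 7→9, 8→6, 9→3, 10→5.
Listing these in domain order gives 8 2 7 10 1 4 9 6 3 5.

8 2 7 10 1 4 9 6 3 5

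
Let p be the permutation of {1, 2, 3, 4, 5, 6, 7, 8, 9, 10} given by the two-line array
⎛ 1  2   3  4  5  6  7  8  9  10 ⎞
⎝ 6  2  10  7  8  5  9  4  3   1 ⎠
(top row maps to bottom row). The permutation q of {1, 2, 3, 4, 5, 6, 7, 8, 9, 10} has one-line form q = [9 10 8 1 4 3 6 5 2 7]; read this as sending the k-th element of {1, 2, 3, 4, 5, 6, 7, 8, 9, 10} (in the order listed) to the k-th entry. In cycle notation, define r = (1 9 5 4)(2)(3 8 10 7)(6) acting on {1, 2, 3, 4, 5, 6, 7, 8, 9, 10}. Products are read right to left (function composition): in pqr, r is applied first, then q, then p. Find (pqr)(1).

2

Chase 1: r(1) = 9; q(9) = 2; p(2) = 2. Hence (pqr)(1) = 2.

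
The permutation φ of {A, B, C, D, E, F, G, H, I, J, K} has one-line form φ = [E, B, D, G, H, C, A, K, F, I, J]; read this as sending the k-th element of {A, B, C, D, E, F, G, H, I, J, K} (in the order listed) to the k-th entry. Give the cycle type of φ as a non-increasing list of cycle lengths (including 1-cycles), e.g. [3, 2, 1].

[10, 1]

The disjoint cycles are (A, E, H, K, J, I, F, C, D, G)(B), with lengths 10, 1 in non-increasing order.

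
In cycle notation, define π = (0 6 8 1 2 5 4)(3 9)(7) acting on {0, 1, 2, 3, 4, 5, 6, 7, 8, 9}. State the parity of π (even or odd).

The cycle lengths are 7, 2, 1.
A cycle is odd iff its length is even; π has 1 even-length cycle, so sgn(π) = (−1)^1 and π is odd.

odd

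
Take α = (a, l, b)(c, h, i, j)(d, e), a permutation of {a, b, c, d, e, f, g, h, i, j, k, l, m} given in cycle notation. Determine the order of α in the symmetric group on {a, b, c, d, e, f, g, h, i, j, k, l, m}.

The cycle type of α is (4, 3, 2, 1, 1, 1, 1).
Since disjoint cycles commute, ord(α) = lcm(4, 3, 2) = 12.

12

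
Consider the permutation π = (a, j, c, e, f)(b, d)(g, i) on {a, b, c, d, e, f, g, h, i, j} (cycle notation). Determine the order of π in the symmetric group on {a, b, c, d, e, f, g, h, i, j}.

The cycle type of π is (5, 2, 2, 1).
The order is lcm(5, 2, 2) = 10.

10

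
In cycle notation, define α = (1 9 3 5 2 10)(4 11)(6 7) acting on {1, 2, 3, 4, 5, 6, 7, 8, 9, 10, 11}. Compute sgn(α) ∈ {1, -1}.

-1

The cycle lengths are 6, 2, 2, 1.
A cycle is odd iff its length is even; α has 3 even-length cycles, so sgn(α) = (−1)^3 and α is odd.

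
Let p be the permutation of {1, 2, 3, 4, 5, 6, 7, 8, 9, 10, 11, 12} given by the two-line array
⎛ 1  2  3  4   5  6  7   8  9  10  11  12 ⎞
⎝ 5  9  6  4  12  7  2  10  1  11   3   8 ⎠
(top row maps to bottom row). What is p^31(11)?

8

Tracing 11 → 3 → … returns to 11 after 11 steps, so 11 lies in an 11-cycle (1, 5, 12, 8, 10, 11, 3, 6, 7, 2, 9).
Since the cycle has length 11, p^31 acts on it the same as p^9 (31 mod 11 = 9).
Advancing 9 steps from 11: 11 → 3 → 6 → 7 → 2 → 9 → 1 → 5 → 12 → 8.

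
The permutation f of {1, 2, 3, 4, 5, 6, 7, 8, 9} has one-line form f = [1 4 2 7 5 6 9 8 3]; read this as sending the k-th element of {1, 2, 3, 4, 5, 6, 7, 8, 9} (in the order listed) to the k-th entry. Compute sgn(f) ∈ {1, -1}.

In disjoint-cycle form the cycle lengths are 5, 1, 1, 1, 1.
A cycle of length ℓ contributes ℓ−1 transpositions, so f is a product of 4 transpositions — even.

1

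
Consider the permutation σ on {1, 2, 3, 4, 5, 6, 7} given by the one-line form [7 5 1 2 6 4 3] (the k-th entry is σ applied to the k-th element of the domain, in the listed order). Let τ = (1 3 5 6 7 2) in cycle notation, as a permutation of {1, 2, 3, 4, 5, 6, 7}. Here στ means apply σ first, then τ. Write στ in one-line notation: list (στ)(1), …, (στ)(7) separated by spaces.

2 6 3 1 7 4 5

For each element, apply σ then τ: 1 → 7 → 2; 2 → 5 → 6; 3 → 1 → 3; 4 → 2 → 1; 5 → 6 → 7; 6 → 4 → 4; 7 → 3 → 5.
Collecting the images, στ = [2 6 3 1 7 4 5].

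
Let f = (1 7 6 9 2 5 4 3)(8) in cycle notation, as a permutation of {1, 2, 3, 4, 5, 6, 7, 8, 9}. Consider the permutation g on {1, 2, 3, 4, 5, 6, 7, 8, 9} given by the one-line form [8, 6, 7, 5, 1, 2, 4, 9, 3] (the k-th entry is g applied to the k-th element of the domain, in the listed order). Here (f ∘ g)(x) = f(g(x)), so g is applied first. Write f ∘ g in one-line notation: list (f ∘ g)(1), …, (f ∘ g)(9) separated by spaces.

8 9 6 4 7 5 3 2 1

(f ∘ g)(x) = f(g(x)). Computing each image: f(g(1)) = f(8) = 8, f(g(2)) = f(6) = 9, f(g(3)) = f(7) = 6, f(g(4)) = f(5) = 4, f(g(5)) = f(1) = 7, f(g(6)) = f(2) = 5, f(g(7)) = f(4) = 3, f(g(8)) = f(9) = 2, f(g(9)) = f(3) = 1.
Hence f ∘ g = [8 9 6 4 7 5 3 2 1].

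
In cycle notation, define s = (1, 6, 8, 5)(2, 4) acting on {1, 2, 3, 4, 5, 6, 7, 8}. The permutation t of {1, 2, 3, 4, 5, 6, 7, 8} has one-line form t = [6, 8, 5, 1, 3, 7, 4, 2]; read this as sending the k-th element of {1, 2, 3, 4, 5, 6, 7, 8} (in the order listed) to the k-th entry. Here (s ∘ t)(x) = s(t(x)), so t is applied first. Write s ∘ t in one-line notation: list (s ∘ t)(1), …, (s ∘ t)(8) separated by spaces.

(s ∘ t)(x) = s(t(x)). Computing each image: s(t(1)) = s(6) = 8, s(t(2)) = s(8) = 5, s(t(3)) = s(5) = 1, s(t(4)) = s(1) = 6, s(t(5)) = s(3) = 3, s(t(6)) = s(7) = 7, s(t(7)) = s(4) = 2, s(t(8)) = s(2) = 4.
Hence s ∘ t = [8 5 1 6 3 7 2 4].

8 5 1 6 3 7 2 4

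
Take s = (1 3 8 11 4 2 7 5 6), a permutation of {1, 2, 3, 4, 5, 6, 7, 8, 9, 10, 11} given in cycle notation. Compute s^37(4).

2

4 lies in the 9-cycle (1 3 8 11 4 2 7 5 6).
On a 9-cycle, s^9 is the identity, so s^37 = s^1 there (37 ≡ 1 mod 9).
Advancing 1 step from 4: 4 → 2.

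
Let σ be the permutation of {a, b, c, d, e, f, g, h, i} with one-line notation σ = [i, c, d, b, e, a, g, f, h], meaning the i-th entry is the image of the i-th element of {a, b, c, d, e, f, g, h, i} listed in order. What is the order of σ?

12

The disjoint-cycle form of σ has cycle lengths 4, 3, 1, 1.
The order of σ is the least common multiple of its cycle lengths: lcm(4, 3) = 12.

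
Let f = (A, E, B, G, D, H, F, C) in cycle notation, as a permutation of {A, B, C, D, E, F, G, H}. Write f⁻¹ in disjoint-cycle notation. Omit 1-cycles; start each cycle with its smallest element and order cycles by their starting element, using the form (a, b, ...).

If f sends a → b within a cycle, f⁻¹ sends b → a; equivalently, reverse each cycle.
After reversing and putting each cycle's least element first, f⁻¹ = (A, C, F, H, D, G, B, E).

(A, C, F, H, D, G, B, E)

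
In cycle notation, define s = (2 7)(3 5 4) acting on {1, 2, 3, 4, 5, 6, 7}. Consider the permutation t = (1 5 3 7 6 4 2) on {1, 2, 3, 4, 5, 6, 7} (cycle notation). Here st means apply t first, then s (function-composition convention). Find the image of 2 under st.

1

First apply t: t(2) = 1, then s(1) = 1. Thus (st)(2) = 1.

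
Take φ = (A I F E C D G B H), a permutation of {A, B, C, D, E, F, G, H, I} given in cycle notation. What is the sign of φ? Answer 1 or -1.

1

The cycle lengths are 9.
A cycle of length ℓ contributes ℓ−1 transpositions, so φ is a product of 8 transpositions — even.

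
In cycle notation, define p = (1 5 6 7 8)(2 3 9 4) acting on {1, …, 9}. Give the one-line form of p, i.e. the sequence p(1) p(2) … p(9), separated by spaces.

5 3 9 2 6 7 8 1 4

Reading each image from the cycles: 1↦5, 2↦3, 3↦9, 4↦2, 5↦6, 6↦7, 7↦8, 8↦1, 9↦4.
So the one-line form is 5 3 9 2 6 7 8 1 4.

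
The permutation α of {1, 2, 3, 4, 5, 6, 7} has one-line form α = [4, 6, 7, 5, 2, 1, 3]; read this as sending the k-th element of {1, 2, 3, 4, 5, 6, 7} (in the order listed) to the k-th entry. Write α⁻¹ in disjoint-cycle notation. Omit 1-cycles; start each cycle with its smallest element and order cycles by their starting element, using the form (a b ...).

(1 6 2 5 4)(3 7)

The cycle decomposition of α is (1 4 5 2 6)(3 7).
Reversing each cycle (and rotating so the smallest element leads) gives α⁻¹ = (1 6 2 5 4)(3 7).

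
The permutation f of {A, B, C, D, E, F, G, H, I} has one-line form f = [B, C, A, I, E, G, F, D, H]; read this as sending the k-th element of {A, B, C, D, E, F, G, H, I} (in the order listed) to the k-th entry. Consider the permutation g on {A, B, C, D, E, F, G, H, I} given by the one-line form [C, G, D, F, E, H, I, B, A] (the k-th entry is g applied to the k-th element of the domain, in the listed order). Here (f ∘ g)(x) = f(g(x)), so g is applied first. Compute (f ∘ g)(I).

g(I) = A, then f(A) = B; composing gives (f ∘ g)(I) = B.

B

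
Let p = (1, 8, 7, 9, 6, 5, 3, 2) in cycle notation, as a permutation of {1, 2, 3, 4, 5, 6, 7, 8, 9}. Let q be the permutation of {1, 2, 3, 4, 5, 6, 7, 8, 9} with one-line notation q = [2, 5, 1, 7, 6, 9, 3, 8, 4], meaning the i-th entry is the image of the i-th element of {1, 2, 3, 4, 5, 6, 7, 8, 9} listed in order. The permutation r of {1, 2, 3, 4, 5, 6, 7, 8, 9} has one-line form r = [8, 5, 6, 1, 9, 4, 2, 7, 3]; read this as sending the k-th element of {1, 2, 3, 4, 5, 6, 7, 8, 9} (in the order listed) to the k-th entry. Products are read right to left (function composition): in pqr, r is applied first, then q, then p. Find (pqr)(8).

2

Chase 8: r(8) = 7; q(7) = 3; p(3) = 2. Hence (pqr)(8) = 2.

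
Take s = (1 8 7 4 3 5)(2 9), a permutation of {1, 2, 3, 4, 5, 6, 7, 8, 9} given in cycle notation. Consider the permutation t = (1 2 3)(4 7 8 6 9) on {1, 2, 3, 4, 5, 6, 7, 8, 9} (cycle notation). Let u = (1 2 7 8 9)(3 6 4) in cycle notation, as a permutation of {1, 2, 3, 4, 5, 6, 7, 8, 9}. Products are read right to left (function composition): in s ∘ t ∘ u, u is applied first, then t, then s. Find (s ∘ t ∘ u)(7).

Chase 7: u(7) = 8; t(8) = 6; s(6) = 6. Hence (s ∘ t ∘ u)(7) = 6.

6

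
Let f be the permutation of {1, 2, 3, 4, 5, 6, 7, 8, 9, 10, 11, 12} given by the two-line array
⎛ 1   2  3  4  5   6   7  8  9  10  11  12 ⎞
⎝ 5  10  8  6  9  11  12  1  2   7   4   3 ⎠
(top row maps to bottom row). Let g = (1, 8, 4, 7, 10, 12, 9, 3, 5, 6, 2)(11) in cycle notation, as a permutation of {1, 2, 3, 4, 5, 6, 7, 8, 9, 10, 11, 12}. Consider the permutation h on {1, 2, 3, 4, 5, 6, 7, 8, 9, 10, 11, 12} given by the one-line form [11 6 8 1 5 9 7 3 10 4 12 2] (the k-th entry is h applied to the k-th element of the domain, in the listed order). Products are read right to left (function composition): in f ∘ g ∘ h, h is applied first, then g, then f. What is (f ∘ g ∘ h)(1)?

4

(f ∘ g ∘ h)(1) = f(g(h(1))). h(1) = 11, then g(11) = 11, then f(11) = 4, so the result is 4.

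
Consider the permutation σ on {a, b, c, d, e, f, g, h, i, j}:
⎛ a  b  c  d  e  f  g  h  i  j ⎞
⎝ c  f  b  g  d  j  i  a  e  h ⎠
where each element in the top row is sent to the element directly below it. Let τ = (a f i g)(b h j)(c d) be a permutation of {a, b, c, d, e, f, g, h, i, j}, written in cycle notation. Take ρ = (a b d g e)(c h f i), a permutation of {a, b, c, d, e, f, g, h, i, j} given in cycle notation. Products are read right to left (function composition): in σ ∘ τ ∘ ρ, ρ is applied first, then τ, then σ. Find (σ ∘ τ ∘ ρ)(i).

g

Apply the permutations in order: ρ(i) = c, then τ(c) = d, then σ(d) = g. So (σ ∘ τ ∘ ρ)(i) = g.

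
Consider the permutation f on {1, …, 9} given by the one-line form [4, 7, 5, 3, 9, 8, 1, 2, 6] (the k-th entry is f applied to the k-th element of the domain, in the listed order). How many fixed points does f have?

No element satisfies f(x) = x, so there are 0 fixed points.

0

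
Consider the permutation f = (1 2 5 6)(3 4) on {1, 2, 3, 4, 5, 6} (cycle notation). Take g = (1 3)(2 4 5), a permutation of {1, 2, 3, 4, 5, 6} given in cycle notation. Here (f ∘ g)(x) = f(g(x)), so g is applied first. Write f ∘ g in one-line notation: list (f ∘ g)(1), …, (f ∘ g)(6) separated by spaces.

4 3 2 6 5 1

Chase each element through g then f: 1 → 3 → 4; 2 → 4 → 3; 3 → 1 → 2; 4 → 5 → 6; 5 → 2 → 5; 6 → 6 → 1.
So f ∘ g in one-line form is 4 3 2 6 5 1.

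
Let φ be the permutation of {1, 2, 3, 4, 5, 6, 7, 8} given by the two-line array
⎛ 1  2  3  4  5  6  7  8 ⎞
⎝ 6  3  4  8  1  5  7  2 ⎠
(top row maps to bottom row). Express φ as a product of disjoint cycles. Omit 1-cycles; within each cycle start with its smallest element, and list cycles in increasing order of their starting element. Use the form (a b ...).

Start at 1 and follow images: 1 → 6 → 5 → 1, giving the cycle (1 6 5).
Repeating from the next unused element and collecting all non-trivial cycles gives (1 6 5)(2 3 4 8).

(1 6 5)(2 3 4 8)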